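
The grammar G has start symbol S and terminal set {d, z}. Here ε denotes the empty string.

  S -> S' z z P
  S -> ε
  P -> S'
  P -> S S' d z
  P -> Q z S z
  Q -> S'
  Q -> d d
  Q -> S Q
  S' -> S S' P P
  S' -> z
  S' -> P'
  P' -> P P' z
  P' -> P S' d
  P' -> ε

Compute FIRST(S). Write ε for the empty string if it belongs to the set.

{ε, d, z}

FIRST(S): from S->S' z z P we get {d, z}; from S->ε we get {ε}. So FIRST(S) = {ε, d, z}.
FIRST(P): from P->S' we get {ε, d, z}; from P->S S' d z we get {d, z}; from P->Q z S z we get {d, z}. So FIRST(P) = {ε, d, z}.
FIRST(Q): from Q->S' we get {ε, d, z}; from Q->d d we get {d}; from Q->S Q we get {ε, d, z}. So FIRST(Q) = {ε, d, z}.
FIRST(S'): from S'->S S' P P we get {ε, d, z}; from S'->z we get {z}; from S'->P' we get {ε, d, z}. So FIRST(S') = {ε, d, z}.
FIRST(P'): from P'->P P' z we get {d, z}; from P'->P S' d we get {d, z}; from P'->ε we get {ε}. So FIRST(P') = {ε, d, z}.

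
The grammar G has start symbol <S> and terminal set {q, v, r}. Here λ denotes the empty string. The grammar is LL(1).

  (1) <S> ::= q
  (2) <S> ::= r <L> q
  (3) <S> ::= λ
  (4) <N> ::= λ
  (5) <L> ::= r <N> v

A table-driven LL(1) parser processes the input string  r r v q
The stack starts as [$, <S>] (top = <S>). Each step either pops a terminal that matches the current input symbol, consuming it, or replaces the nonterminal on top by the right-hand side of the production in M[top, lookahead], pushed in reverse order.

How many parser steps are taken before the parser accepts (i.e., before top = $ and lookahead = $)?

     Stack        Input      Action
  1  $ <S>        r r v q $  expand <S> ::= r <L> q
  2  $ q <L> r    r r v q $  match r
  3  $ q <L>      r v q $    expand <L> ::= r <N> v
  4  $ q v <N> r  r v q $    match r
  5  $ q v <N>    v q $      expand <N> ::= λ
  6  $ q v        v q $      match v
  7  $ q          q $        match q
Accept reached after 7 steps.

7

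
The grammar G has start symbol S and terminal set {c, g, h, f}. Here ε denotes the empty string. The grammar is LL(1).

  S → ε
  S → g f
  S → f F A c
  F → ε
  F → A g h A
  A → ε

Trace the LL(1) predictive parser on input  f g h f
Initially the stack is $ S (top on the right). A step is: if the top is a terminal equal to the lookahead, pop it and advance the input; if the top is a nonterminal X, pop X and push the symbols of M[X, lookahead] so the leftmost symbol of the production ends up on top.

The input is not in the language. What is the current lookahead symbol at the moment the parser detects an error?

f

step 1: stack=$ S  input=f g h f $  — expand S → f F A c
step 2: stack=$ c A F f  input=f g h f $  — match f
step 3: stack=$ c A F  input=g h f $  — expand F → A g h A
step 4: stack=$ c A A h g A  input=g h f $  — expand A → ε
step 5: stack=$ c A A h g  input=g h f $  — match g
step 6: stack=$ c A A h  input=h f $  — match h
step 7: stack=$ c A A  input=f $  — error: M[A, f] is empty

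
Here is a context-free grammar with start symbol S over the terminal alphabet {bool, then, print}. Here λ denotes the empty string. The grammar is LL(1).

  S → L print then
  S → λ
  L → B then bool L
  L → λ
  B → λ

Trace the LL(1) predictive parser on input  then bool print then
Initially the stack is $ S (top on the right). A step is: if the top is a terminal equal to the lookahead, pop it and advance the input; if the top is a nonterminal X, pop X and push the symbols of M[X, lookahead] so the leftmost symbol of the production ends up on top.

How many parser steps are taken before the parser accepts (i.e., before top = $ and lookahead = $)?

8

step 1: stack=$ S  input=then bool print then $  — expand S → L print then
step 2: stack=$ then print L  input=then bool print then $  — expand L → B then bool L
step 3: stack=$ then print L bool then B  input=then bool print then $  — expand B → λ
step 4: stack=$ then print L bool then  input=then bool print then $  — match then
step 5: stack=$ then print L bool  input=bool print then $  — match bool
step 6: stack=$ then print L  input=print then $  — expand L → λ
step 7: stack=$ then print  input=print then $  — match print
step 8: stack=$ then  input=then $  — match then
Accept reached after 8 steps.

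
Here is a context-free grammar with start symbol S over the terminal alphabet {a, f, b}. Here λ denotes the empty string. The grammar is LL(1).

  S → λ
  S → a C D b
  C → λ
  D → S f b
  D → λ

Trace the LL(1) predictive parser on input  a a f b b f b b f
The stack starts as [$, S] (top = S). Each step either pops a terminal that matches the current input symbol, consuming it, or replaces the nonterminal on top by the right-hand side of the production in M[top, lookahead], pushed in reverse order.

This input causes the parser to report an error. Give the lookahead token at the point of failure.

step 1: stack=$ S  input=a a f b b f b b f $  — expand S → a C D b
step 2: stack=$ b D C a  input=a a f b b f b b f $  — match a
step 3: stack=$ b D C  input=a f b b f b b f $  — expand C → λ
step 4: stack=$ b D  input=a f b b f b b f $  — expand D → S f b
step 5: stack=$ b b f S  input=a f b b f b b f $  — expand S → a C D b
step 6: stack=$ b b f b D C a  input=a f b b f b b f $  — match a
step 7: stack=$ b b f b D C  input=f b b f b b f $  — expand C → λ
step 8: stack=$ b b f b D  input=f b b f b b f $  — expand D → S f b
step 9: stack=$ b b f b b f S  input=f b b f b b f $  — expand S → λ
step 10: stack=$ b b f b b f  input=f b b f b b f $  — match f
step 11: stack=$ b b f b b  input=b b f b b f $  — match b
step 12: stack=$ b b f b  input=b f b b f $  — match b
step 13: stack=$ b b f  input=f b b f $  — match f
step 14: stack=$ b b  input=b b f $  — match b
step 15: stack=$ b  input=b f $  — match b
step 16: stack=$  input=f $  — error: stack empty but input remains

f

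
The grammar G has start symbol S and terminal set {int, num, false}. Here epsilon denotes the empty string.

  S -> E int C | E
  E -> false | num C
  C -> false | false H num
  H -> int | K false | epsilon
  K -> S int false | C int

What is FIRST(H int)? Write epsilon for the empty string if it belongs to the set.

{false, int, num}

FIRST(E): from E->false we get {false}; from E->num C we get {num}. So FIRST(E) = {false, num}.
FIRST(C): from C->false we get {false}; from C->false H num we get {false}. So FIRST(C) = {false}.
FIRST(S): from S->E int C we get {false, num}; from S->E we get {false, num}. So FIRST(S) = {false, num}.
FIRST(K): from K->S int false we get {false, num}; from K->C int we get {false}. So FIRST(K) = {false, num}.
FIRST(H): from H->int we get {int}; from H->K false we get {false, num}; from H->epsilon we get {epsilon}. So FIRST(H) = {epsilon, false, int, num}.
FIRST(H int): take FIRST of each symbol in turn, carrying on past any symbol whose FIRST contains epsilon; result {false, int, num}.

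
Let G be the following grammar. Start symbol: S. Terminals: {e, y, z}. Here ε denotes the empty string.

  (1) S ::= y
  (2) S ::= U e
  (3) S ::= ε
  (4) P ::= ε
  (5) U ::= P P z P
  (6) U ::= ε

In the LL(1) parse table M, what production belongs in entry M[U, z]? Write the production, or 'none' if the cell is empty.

U ::= P P z P

FIRST(P) = {ε}
FIRST(U) = {ε, z}  (via P P z P)
FIRST(S) = {ε, e, y, z}  (via U e)
FOLLOW(S) includes $ since S is the start symbol.
FOLLOW(U): in S::=U e, U is followed by e with FIRST {e}. Thus FOLLOW(U) = {e}.
For U ::= P P z P: FIRST(P P z P) = {z}, so it goes in M[U, t] for t ∈ {z}.
For U ::= ε: FIRST(ε) = {ε}, so it goes in M[U, t] for t ∈ {}; since ε ∈ FIRST, also for every t ∈ FOLLOW(U) = {e}.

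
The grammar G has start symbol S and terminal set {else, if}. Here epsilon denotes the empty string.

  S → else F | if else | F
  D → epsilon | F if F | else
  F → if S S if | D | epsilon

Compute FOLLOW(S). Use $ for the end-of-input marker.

FIRST(S) = {epsilon, else, if}  (via F)
FIRST(D) = {epsilon, else, if}  (via F if F)
FIRST(F) = {epsilon, else, if}  (via D)
FOLLOW(S) includes $ since S is the start symbol.
FOLLOW(S): in F→if S S if (occurrence 1), S is followed by S if with FIRST {else, if}; in F→if S S if (occurrence 2), S is followed by if with FIRST {if}. Thus FOLLOW(S) = {$, else, if}.
FOLLOW(D): in F→D, the suffix after D is empty, so FOLLOW(D) ⊇ FOLLOW(F) = {$, else, if}. Thus FOLLOW(D) = {$, else, if}.
FOLLOW(F): in S→else F, the suffix after F is empty, so FOLLOW(F) ⊇ FOLLOW(S) = {$, else, if}; in S→F, the suffix after F is empty, so FOLLOW(F) ⊇ FOLLOW(S) = {$, else, if}; in D→F if F (occurrence 1), F is followed by if F with FIRST {if}; in D→F if F (occurrence 2), the suffix after F is empty, so FOLLOW(F) ⊇ FOLLOW(D) = {$, else, if}. Thus FOLLOW(F) = {$, else, if}.

{$, else, if}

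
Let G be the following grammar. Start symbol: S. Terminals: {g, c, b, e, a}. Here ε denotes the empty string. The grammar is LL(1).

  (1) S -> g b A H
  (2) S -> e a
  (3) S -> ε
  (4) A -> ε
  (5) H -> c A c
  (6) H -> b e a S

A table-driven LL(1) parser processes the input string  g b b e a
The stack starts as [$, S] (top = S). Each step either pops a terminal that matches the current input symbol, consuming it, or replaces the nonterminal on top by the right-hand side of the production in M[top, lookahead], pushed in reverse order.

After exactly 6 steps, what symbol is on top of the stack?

     Stack      Input        Action
  1  $ S        g b b e a $  expand S -> g b A H
  2  $ H A b g  g b b e a $  match g
  3  $ H A b    b b e a $    match b
  4  $ H A      b e a $      expand A -> ε
  5  $ H        b e a $      expand H -> b e a S
  6  $ S a e b  b e a $      match b
Stack after step 6: $ S a e (top = e).

e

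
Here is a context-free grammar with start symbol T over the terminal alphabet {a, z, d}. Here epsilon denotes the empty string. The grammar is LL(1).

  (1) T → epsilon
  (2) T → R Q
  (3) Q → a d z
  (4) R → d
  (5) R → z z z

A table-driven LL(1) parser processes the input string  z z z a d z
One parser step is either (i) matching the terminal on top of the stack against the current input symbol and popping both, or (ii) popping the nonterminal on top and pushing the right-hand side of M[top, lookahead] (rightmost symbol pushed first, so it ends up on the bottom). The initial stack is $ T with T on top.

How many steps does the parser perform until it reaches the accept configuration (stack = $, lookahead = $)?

9

     Stack      Input          Action
  1  $ T        z z z a d z $  expand T → R Q
  2  $ Q R      z z z a d z $  expand R → z z z
  3  $ Q z z z  z z z a d z $  match z
  4  $ Q z z    z z a d z $    match z
  5  $ Q z      z a d z $      match z
  6  $ Q        a d z $        expand Q → a d z
  7  $ z d a    a d z $        match a
  8  $ z d      d z $          match d
  9  $ z        z $            match z
Accept reached after 9 steps.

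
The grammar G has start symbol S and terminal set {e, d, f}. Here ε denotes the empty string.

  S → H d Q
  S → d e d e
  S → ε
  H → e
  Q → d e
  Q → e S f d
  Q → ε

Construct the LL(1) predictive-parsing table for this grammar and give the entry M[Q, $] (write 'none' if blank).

FIRST(H) = {e}
FIRST(Q) = {ε, d, e}
FIRST(S) = {ε, d, e}  (via H d Q)
FOLLOW(S) includes $ since S is the start symbol.
FOLLOW(S): in Q→e S f d, S is followed by f d with FIRST {f}. Thus FOLLOW(S) = {$, f}.
FOLLOW(Q): in S→H d Q, the suffix after Q is empty, so FOLLOW(Q) ⊇ FOLLOW(S) = {$, f}. Thus FOLLOW(Q) = {$, f}.
For Q → d e: FIRST(d e) = {d}, so it goes in M[Q, t] for t ∈ {d}.
For Q → e S f d: FIRST(e S f d) = {e}, so it goes in M[Q, t] for t ∈ {e}.
For Q → ε: FIRST(ε) = {ε}, so it goes in M[Q, t] for t ∈ {}; since ε ∈ FIRST, also for every t ∈ FOLLOW(Q) = {$, f}.

Q → ε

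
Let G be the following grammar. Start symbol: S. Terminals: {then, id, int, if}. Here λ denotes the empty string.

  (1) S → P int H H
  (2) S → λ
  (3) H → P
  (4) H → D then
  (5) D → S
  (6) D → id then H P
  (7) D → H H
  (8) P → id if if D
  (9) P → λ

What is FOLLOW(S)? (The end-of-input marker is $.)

{$, id, int, then}

FIRST(P): from P→id if if D we get {id}; from P→λ we get {λ}. So FIRST(P) = {λ, id}.
FIRST(S): from S→P int H H we get {id, int}; from S→λ we get {λ}. So FIRST(S) = {λ, id, int}.
FIRST(H): from H→P we get {λ, id}; from H→D then we get {id, int, then}. So FIRST(H) = {λ, id, int, then}.
FIRST(D): from D→S we get {λ, id, int}; from D→id then H P we get {id}; from D→H H we get {λ, id, int, then}. So FIRST(D) = {λ, id, int, then}.
FOLLOW(S) includes $ since S is the start symbol.
FOLLOW(S): in D→S, the suffix after S is empty, so FOLLOW(S) ⊇ FOLLOW(D) = {$, id, int, then}. Thus FOLLOW(S) = {$, id, int, then}.
FOLLOW(H): in S→P int H H (occurrence 1), H is followed by H with FIRST {λ, id, int, then}; in S→P int H H (occurrence 1), the suffix after H is nullable, so FOLLOW(H) ⊇ FOLLOW(S) = {$, id, int, then}; in S→P int H H (occurrence 2), the suffix after H is empty, so FOLLOW(H) ⊇ FOLLOW(S) = {$, id, int, then}; in D→id then H P, H is followed by P with FIRST {λ, id}; in D→id then H P, the suffix after H is nullable, so FOLLOW(H) ⊇ FOLLOW(D) = {$, id, int, then}; in D→H H (occurrence 1), H is followed by H with FIRST {λ, id, int, then}; in D→H H (occurrence 1), the suffix after H is nullable, so FOLLOW(H) ⊇ FOLLOW(D) = {$, id, int, then}; in D→H H (occurrence 2), the suffix after H is empty, so FOLLOW(H) ⊇ FOLLOW(D) = {$, id, int, then}. Thus FOLLOW(H) = {$, id, int, then}.
FOLLOW(D): in H→D then, D is followed by then with FIRST {then}; in P→id if if D, the suffix after D is empty, so FOLLOW(D) ⊇ FOLLOW(P) = {$, id, int, then}. Thus FOLLOW(D) = {$, id, int, then}.
FOLLOW(P): in S→P int H H, P is followed by int H H with FIRST {int}; in H→P, the suffix after P is empty, so FOLLOW(P) ⊇ FOLLOW(H) = {$, id, int, then}; in D→id then H P, the suffix after P is empty, so FOLLOW(P) ⊇ FOLLOW(D) = {$, id, int, then}. Thus FOLLOW(P) = {$, id, int, then}.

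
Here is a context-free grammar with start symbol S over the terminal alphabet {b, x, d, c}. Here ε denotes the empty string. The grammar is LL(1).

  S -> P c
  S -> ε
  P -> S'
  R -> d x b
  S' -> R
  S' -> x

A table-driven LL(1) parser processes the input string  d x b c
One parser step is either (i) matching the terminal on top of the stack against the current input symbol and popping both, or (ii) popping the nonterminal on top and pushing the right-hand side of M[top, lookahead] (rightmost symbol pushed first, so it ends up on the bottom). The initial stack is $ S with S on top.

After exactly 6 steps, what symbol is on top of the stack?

b

     Stack      Input      Action
  1  $ S        d x b c $  expand S -> P c
  2  $ c P      d x b c $  expand P -> S'
  3  $ c S'     d x b c $  expand S' -> R
  4  $ c R      d x b c $  expand R -> d x b
  5  $ c b x d  d x b c $  match d
  6  $ c b x    x b c $    match x
Stack after step 6: $ c b (top = b).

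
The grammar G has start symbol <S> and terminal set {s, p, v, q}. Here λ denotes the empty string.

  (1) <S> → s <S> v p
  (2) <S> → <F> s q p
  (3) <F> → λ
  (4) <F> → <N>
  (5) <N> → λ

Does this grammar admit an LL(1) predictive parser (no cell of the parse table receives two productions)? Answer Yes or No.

No

FIRST(<S>) = {s}
FIRST(<F>) = {λ}
FIRST(<N>) = {λ}
FOLLOW(<S>) = {$, v}
FOLLOW(<F>) = {s}
FOLLOW(<N>) = {s}
Cell M[<F>, s] receives both <F> → λ and <F> → <N> — the grammar is not LL(1).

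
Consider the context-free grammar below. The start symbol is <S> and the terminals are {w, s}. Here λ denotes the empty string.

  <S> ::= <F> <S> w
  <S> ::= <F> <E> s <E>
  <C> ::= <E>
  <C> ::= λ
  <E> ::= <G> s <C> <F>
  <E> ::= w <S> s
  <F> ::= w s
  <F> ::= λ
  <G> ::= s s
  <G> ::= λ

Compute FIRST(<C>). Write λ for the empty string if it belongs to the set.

FIRST(<F>) = {λ, w}
FIRST(<G>) = {λ, s}
FIRST(<E>) = {s, w}  (via <G> s <C> <F>)
FIRST(<S>) = {s, w}  (via <F> <S> w, <F> <E> s <E>)
FIRST(<C>) = {λ, s, w}  (via <E>)

{λ, s, w}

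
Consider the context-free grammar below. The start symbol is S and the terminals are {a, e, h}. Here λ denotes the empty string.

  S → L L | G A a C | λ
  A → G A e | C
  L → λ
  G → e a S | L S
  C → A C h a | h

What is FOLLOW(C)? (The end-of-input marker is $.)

{$, a, e, h}

FIRST(L): from L→λ we get {λ}. So FIRST(L) = {λ}.
FIRST(S): from S→L L we get {λ}; from S→G A a C we get {e, h}; from S→λ we get {λ}. So FIRST(S) = {λ, e, h}.
FIRST(G): from G→e a S we get {e}; from G→L S we get {λ, e, h}. So FIRST(G) = {λ, e, h}.
FIRST(A): from A→G A e we get {e, h}; from A→C we get {e, h}. So FIRST(A) = {e, h}.
FIRST(C): from C→A C h a we get {e, h}; from C→h we get {h}. So FIRST(C) = {e, h}.
FOLLOW(S) includes $ since S is the start symbol.
FOLLOW(A): in S→G A a C, A is followed by a C with FIRST {a}; in A→G A e, A is followed by e with FIRST {e}; in C→A C h a, A is followed by C h a with FIRST {e, h}. Thus FOLLOW(A) = {a, e, h}.
FOLLOW(G): in S→G A a C, G is followed by A a C with FIRST {e, h}; in A→G A e, G is followed by A e with FIRST {e, h}. Thus FOLLOW(G) = {e, h}.
FOLLOW(S): in G→e a S, the suffix after S is empty, so FOLLOW(S) ⊇ FOLLOW(G) = {e, h}; in G→L S, the suffix after S is empty, so FOLLOW(S) ⊇ FOLLOW(G) = {e, h}. Thus FOLLOW(S) = {$, e, h}.
FOLLOW(L): in S→L L (occurrence 1), L is followed by L with FIRST {λ}; in S→L L (occurrence 1), the suffix after L is nullable, so FOLLOW(L) ⊇ FOLLOW(S) = {$, e, h}; in S→L L (occurrence 2), the suffix after L is empty, so FOLLOW(L) ⊇ FOLLOW(S) = {$, e, h}; in G→L S, L is followed by S with FIRST {λ, e, h}; in G→L S, the suffix after L is nullable, so FOLLOW(L) ⊇ FOLLOW(G) = {e, h}. Thus FOLLOW(L) = {$, e, h}.
FOLLOW(C): in S→G A a C, the suffix after C is empty, so FOLLOW(C) ⊇ FOLLOW(S) = {$, e, h}; in A→C, the suffix after C is empty, so FOLLOW(C) ⊇ FOLLOW(A) = {a, e, h}; in C→A C h a, C is followed by h a with FIRST {h}. Thus FOLLOW(C) = {$, a, e, h}.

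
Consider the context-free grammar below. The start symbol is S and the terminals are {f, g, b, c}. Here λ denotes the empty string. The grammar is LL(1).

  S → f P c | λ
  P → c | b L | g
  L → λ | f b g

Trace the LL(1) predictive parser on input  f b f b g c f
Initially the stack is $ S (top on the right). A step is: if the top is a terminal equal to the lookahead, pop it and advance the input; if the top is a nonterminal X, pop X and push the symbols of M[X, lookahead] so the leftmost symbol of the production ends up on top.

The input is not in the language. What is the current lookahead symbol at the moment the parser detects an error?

f

step 1: stack=$ S  input=f b f b g c f $  — expand S → f P c
step 2: stack=$ c P f  input=f b f b g c f $  — match f
step 3: stack=$ c P  input=b f b g c f $  — expand P → b L
step 4: stack=$ c L b  input=b f b g c f $  — match b
step 5: stack=$ c L  input=f b g c f $  — expand L → f b g
step 6: stack=$ c g b f  input=f b g c f $  — match f
step 7: stack=$ c g b  input=b g c f $  — match b
step 8: stack=$ c g  input=g c f $  — match g
step 9: stack=$ c  input=c f $  — match c
step 10: stack=$  input=f $  — error: stack empty but input remains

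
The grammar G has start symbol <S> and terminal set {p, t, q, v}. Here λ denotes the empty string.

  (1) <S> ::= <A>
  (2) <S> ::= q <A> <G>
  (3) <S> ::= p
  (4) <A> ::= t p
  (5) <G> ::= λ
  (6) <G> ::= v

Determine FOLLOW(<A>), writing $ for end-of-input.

FIRST(<A>) = {t}
FIRST(<G>) = {λ, v}
FIRST(<S>) = {p, q, t}  (via <A>)
FOLLOW(<S>) includes $ since <S> is the start symbol.
FOLLOW(<S>): <S> appears on no right-hand side. Thus FOLLOW(<S>) = {$}.
FOLLOW(<A>): in <S>::=<A>, the suffix after <A> is empty, so FOLLOW(<A>) ⊇ FOLLOW(<S>) = {$}; in <S>::=q <A> <G>, <A> is followed by <G> with FIRST {λ, v}; in <S>::=q <A> <G>, the suffix after <A> is nullable, so FOLLOW(<A>) ⊇ FOLLOW(<S>) = {$}. Thus FOLLOW(<A>) = {$, v}.
FOLLOW(<G>): in <S>::=q <A> <G>, the suffix after <G> is empty, so FOLLOW(<G>) ⊇ FOLLOW(<S>) = {$}. Thus FOLLOW(<G>) = {$}.

{$, v}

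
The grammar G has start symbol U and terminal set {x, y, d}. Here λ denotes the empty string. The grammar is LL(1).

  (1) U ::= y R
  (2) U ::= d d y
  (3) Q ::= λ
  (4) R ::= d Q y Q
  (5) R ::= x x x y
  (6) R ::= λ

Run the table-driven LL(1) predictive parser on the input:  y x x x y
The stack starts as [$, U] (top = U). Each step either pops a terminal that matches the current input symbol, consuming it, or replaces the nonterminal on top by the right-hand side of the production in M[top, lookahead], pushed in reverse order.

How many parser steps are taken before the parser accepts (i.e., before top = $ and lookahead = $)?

     Stack      Input        Action
  1  $ U        y x x x y $  expand U ::= y R
  2  $ R y      y x x x y $  match y
  3  $ R        x x x y $    expand R ::= x x x y
  4  $ y x x x  x x x y $    match x
  5  $ y x x    x x y $      match x
  6  $ y x      x y $        match x
  7  $ y        y $          match y
Accept reached after 7 steps.

7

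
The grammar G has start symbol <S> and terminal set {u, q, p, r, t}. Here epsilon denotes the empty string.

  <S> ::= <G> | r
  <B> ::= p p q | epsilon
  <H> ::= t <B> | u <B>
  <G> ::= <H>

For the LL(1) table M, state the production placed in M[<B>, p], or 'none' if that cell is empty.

FIRST(<B>) = {epsilon, p}
FIRST(<H>) = {t, u}
FIRST(<G>) = {t, u}  (via <H>)
FIRST(<S>) = {r, t, u}  (via <G>)
FOLLOW(<S>) includes $ since <S> is the start symbol.
FOLLOW(<H>): in <G>::=<H>, the suffix after <H> is empty, so FOLLOW(<H>) ⊇ FOLLOW(<G>) = {$}. Thus FOLLOW(<H>) = {$}.
FOLLOW(<B>): in <H>::=t <B>, the suffix after <B> is empty, so FOLLOW(<B>) ⊇ FOLLOW(<H>) = {$}; in <H>::=u <B>, the suffix after <B> is empty, so FOLLOW(<B>) ⊇ FOLLOW(<H>) = {$}. Thus FOLLOW(<B>) = {$}.
For <B> ::= p p q: FIRST(p p q) = {p}, so it goes in M[<B>, t] for t ∈ {p}.
For <B> ::= epsilon: FIRST(epsilon) = {epsilon}, so it goes in M[<B>, t] for t ∈ {}; since epsilon ∈ FIRST, also for every t ∈ FOLLOW(<B>) = {$}.

<B> ::= p p q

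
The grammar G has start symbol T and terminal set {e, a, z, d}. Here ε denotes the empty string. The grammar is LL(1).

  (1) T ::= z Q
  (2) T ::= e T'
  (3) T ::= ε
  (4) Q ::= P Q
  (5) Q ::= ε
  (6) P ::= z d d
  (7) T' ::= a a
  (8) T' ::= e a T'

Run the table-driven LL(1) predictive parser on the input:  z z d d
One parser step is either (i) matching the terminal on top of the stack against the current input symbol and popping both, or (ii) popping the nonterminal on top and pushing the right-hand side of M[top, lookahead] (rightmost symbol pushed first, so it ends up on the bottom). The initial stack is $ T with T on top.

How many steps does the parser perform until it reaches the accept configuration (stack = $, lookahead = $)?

8

step 1: stack=$ T  input=z z d d $  — expand T ::= z Q
step 2: stack=$ Q z  input=z z d d $  — match z
step 3: stack=$ Q  input=z d d $  — expand Q ::= P Q
step 4: stack=$ Q P  input=z d d $  — expand P ::= z d d
step 5: stack=$ Q d d z  input=z d d $  — match z
step 6: stack=$ Q d d  input=d d $  — match d
step 7: stack=$ Q d  input=d $  — match d
step 8: stack=$ Q  input=$  — expand Q ::= ε
Accept reached after 8 steps.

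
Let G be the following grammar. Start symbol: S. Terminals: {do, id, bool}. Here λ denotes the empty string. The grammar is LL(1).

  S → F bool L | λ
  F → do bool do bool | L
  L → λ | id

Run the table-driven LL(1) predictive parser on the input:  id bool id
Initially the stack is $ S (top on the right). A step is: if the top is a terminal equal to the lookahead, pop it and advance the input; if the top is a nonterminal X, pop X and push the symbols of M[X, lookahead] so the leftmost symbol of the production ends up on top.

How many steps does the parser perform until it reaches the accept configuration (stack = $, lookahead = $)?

7

     Stack        Input         Action
  1  $ S          id bool id $  expand S → F bool L
  2  $ L bool F   id bool id $  expand F → L
  3  $ L bool L   id bool id $  expand L → id
  4  $ L bool id  id bool id $  match id
  5  $ L bool     bool id $     match bool
  6  $ L          id $          expand L → id
  7  $ id         id $          match id
Accept reached after 7 steps.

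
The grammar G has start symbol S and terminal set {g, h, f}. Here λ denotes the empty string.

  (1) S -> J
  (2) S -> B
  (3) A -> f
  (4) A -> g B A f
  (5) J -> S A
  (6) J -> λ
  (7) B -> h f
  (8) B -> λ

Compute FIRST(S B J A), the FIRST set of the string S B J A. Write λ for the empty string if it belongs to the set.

FIRST(A) = {f, g}
FIRST(B) = {λ, h}
FIRST(S) = {λ, f, g, h}  (via J, B)
FIRST(J) = {λ, f, g, h}  (via S A)
FIRST(S B J A): take FIRST of each symbol in turn, carrying on past any symbol whose FIRST contains λ; result {f, g, h}.

{f, g, h}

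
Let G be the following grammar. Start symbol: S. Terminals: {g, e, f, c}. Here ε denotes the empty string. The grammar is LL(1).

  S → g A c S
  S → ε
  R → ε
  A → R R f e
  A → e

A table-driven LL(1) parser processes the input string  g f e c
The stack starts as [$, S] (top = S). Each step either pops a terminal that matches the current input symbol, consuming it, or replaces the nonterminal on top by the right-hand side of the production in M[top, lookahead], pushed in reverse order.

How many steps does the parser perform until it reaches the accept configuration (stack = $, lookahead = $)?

9

step 1: stack=$ S  input=g f e c $  — expand S → g A c S
step 2: stack=$ S c A g  input=g f e c $  — match g
step 3: stack=$ S c A  input=f e c $  — expand A → R R f e
step 4: stack=$ S c e f R R  input=f e c $  — expand R → ε
step 5: stack=$ S c e f R  input=f e c $  — expand R → ε
step 6: stack=$ S c e f  input=f e c $  — match f
step 7: stack=$ S c e  input=e c $  — match e
step 8: stack=$ S c  input=c $  — match c
step 9: stack=$ S  input=$  — expand S → ε
Accept reached after 9 steps.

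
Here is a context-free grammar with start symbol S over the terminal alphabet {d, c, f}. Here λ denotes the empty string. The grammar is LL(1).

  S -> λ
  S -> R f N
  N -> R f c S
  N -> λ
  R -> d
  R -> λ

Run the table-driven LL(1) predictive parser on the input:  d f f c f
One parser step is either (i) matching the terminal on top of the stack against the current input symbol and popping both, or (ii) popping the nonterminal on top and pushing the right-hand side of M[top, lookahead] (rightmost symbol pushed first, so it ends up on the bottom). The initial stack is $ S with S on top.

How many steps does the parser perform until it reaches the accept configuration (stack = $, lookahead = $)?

12

      Stack      Input        Action
   1  $ S        d f f c f $  expand S -> R f N
   2  $ N f R    d f f c f $  expand R -> d
   3  $ N f d    d f f c f $  match d
   4  $ N f      f f c f $    match f
   5  $ N        f c f $      expand N -> R f c S
   6  $ S c f R  f c f $      expand R -> λ
   7  $ S c f    f c f $      match f
   8  $ S c      c f $        match c
   9  $ S        f $          expand S -> R f N
  10  $ N f R    f $          expand R -> λ
  11  $ N f      f $          match f
  12  $ N        $            expand N -> λ
Accept reached after 12 steps.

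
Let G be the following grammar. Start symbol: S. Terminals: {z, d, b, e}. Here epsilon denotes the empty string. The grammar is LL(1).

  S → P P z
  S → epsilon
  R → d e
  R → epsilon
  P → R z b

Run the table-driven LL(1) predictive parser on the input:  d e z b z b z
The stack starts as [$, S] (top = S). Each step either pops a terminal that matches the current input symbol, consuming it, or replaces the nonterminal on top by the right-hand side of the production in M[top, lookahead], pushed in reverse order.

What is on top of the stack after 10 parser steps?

b

step 1: stack=$ S  input=d e z b z b z $  — expand S → P P z
step 2: stack=$ z P P  input=d e z b z b z $  — expand P → R z b
step 3: stack=$ z P b z R  input=d e z b z b z $  — expand R → d e
step 4: stack=$ z P b z e d  input=d e z b z b z $  — match d
step 5: stack=$ z P b z e  input=e z b z b z $  — match e
step 6: stack=$ z P b z  input=z b z b z $  — match z
step 7: stack=$ z P b  input=b z b z $  — match b
step 8: stack=$ z P  input=z b z $  — expand P → R z b
step 9: stack=$ z b z R  input=z b z $  — expand R → epsilon
step 10: stack=$ z b z  input=z b z $  — match z
Stack after step 10: $ z b (top = b).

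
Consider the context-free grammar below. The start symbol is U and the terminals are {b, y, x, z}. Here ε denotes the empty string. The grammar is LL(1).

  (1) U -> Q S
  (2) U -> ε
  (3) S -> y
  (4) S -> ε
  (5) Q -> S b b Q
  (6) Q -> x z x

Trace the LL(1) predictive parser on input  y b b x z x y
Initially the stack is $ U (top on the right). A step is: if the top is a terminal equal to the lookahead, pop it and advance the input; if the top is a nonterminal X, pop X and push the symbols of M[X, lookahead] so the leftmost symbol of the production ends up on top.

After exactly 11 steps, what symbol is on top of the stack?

step 1: stack=$ U  input=y b b x z x y $  — expand U -> Q S
step 2: stack=$ S Q  input=y b b x z x y $  — expand Q -> S b b Q
step 3: stack=$ S Q b b S  input=y b b x z x y $  — expand S -> y
step 4: stack=$ S Q b b y  input=y b b x z x y $  — match y
step 5: stack=$ S Q b b  input=b b x z x y $  — match b
step 6: stack=$ S Q b  input=b x z x y $  — match b
step 7: stack=$ S Q  input=x z x y $  — expand Q -> x z x
step 8: stack=$ S x z x  input=x z x y $  — match x
step 9: stack=$ S x z  input=z x y $  — match z
step 10: stack=$ S x  input=x y $  — match x
step 11: stack=$ S  input=y $  — expand S -> y
Stack after step 11: $ y (top = y).

y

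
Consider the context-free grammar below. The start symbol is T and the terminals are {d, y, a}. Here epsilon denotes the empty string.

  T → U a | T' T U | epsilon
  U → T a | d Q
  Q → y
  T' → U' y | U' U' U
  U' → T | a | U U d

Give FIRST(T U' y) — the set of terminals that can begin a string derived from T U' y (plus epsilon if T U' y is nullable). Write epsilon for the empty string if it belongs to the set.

FIRST(Q): from Q→y we get {y}. So FIRST(Q) = {y}.
FIRST(T): from T→U a we get {a, d, y}; from T→T' T U we get {a, d, y}; from T→epsilon we get {epsilon}. So FIRST(T) = {epsilon, a, d, y}.
FIRST(U): from U→T a we get {a, d, y}; from U→d Q we get {d}. So FIRST(U) = {a, d, y}.
FIRST(U'): from U'→T we get {epsilon, a, d, y}; from U'→a we get {a}; from U'→U U d we get {a, d, y}. So FIRST(U') = {epsilon, a, d, y}.
FIRST(T'): from T'→U' y we get {a, d, y}; from T'→U' U' U we get {a, d, y}. So FIRST(T') = {a, d, y}.
FIRST(T U' y): take FIRST of each symbol in turn, carrying on past any symbol whose FIRST contains epsilon; result {a, d, y}.

{a, d, y}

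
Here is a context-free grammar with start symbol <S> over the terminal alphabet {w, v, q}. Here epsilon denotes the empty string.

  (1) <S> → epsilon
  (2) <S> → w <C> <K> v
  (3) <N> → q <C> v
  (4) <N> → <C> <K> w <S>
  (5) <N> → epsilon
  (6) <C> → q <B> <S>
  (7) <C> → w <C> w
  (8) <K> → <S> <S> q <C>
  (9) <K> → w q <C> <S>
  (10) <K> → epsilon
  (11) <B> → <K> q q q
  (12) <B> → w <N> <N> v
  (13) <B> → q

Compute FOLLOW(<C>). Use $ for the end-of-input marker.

FIRST(<S>) = {epsilon, w}
FIRST(<C>) = {q, w}
FIRST(<N>) = {epsilon, q, w}  (via <C> <K> w <S>)
FIRST(<K>) = {epsilon, q, w}  (via <S> <S> q <C>)
FIRST(<B>) = {q, w}  (via <K> q q q)
FOLLOW(<S>) includes $ since <S> is the start symbol.
FOLLOW(<N>): in <B>→w <N> <N> v (occurrence 1), <N> is followed by <N> v with FIRST {q, v, w}; in <B>→w <N> <N> v (occurrence 2), <N> is followed by v with FIRST {v}. Thus FOLLOW(<N>) = {q, v, w}.
FOLLOW(<K>): in <S>→w <C> <K> v, <K> is followed by v with FIRST {v}; in <N>→<C> <K> w <S>, <K> is followed by w <S> with FIRST {w}; in <B>→<K> q q q, <K> is followed by q q q with FIRST {q}. Thus FOLLOW(<K>) = {q, v, w}.
FOLLOW(<C>): in <S>→w <C> <K> v, <C> is followed by <K> v with FIRST {q, v, w}; in <N>→q <C> v, <C> is followed by v with FIRST {v}; in <N>→<C> <K> w <S>, <C> is followed by <K> w <S> with FIRST {q, w}; in <C>→w <C> w, <C> is followed by w with FIRST {w}; in <K>→<S> <S> q <C>, the suffix after <C> is empty, so FOLLOW(<C>) ⊇ FOLLOW(<K>) = {q, v, w}; in <K>→w q <C> <S>, <C> is followed by <S> with FIRST {epsilon, w}; in <K>→w q <C> <S>, the suffix after <C> is nullable, so FOLLOW(<C>) ⊇ FOLLOW(<K>) = {q, v, w}. Thus FOLLOW(<C>) = {q, v, w}.
FOLLOW(<S>): in <N>→<C> <K> w <S>, the suffix after <S> is empty, so FOLLOW(<S>) ⊇ FOLLOW(<N>) = {q, v, w}; in <C>→q <B> <S>, the suffix after <S> is empty, so FOLLOW(<S>) ⊇ FOLLOW(<C>) = {q, v, w}; in <K>→<S> <S> q <C> (occurrence 1), <S> is followed by <S> q <C> with FIRST {q, w}; in <K>→<S> <S> q <C> (occurrence 2), <S> is followed by q <C> with FIRST {q}; in <K>→w q <C> <S>, the suffix after <S> is empty, so FOLLOW(<S>) ⊇ FOLLOW(<K>) = {q, v, w}. Thus FOLLOW(<S>) = {$, q, v, w}.
FOLLOW(<B>): in <C>→q <B> <S>, <B> is followed by <S> with FIRST {epsilon, w}; in <C>→q <B> <S>, the suffix after <B> is nullable, so FOLLOW(<B>) ⊇ FOLLOW(<C>) = {q, v, w}. Thus FOLLOW(<B>) = {q, v, w}.

{q, v, w}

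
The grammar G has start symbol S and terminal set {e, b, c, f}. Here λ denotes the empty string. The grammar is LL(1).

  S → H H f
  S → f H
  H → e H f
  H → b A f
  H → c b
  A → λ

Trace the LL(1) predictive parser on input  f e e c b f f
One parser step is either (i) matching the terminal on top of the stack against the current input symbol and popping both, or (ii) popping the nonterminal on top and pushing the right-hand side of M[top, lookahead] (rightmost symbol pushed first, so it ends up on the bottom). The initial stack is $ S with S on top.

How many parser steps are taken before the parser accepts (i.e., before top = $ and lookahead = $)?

      Stack      Input            Action
   1  $ S        f e e c b f f $  expand S → f H
   2  $ H f      f e e c b f f $  match f
   3  $ H        e e c b f f $    expand H → e H f
   4  $ f H e    e e c b f f $    match e
   5  $ f H      e c b f f $      expand H → e H f
   6  $ f f H e  e c b f f $      match e
   7  $ f f H    c b f f $        expand H → c b
   8  $ f f b c  c b f f $        match c
   9  $ f f b    b f f $          match b
  10  $ f f      f f $            match f
  11  $ f        f $              match f
Accept reached after 11 steps.

11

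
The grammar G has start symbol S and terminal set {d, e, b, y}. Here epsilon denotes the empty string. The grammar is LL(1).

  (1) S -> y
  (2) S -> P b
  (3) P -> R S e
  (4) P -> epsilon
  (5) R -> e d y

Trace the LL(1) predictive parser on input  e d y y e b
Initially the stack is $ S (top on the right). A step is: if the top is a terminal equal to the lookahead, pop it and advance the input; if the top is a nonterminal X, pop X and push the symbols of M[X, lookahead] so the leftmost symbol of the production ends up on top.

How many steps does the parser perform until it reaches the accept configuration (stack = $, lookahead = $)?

10

      Stack          Input          Action
   1  $ S            e d y y e b $  expand S -> P b
   2  $ b P          e d y y e b $  expand P -> R S e
   3  $ b e S R      e d y y e b $  expand R -> e d y
   4  $ b e S y d e  e d y y e b $  match e
   5  $ b e S y d    d y y e b $    match d
   6  $ b e S y      y y e b $      match y
   7  $ b e S        y e b $        expand S -> y
   8  $ b e y        y e b $        match y
   9  $ b e          e b $          match e
  10  $ b            b $            match b
Accept reached after 10 steps.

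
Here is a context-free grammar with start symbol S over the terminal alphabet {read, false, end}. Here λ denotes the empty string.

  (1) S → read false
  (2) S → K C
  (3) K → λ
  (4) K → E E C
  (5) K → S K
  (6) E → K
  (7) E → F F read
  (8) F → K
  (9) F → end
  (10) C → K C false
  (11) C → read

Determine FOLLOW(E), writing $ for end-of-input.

FIRST(S): from S→read false we get {read}; from S→K C we get {end, read}. So FIRST(S) = {end, read}.
FIRST(K): from K→λ we get {λ}; from K→E E C we get {end, read}; from K→S K we get {end, read}. So FIRST(K) = {λ, end, read}.
FIRST(F): from F→K we get {λ, end, read}; from F→end we get {end}. So FIRST(F) = {λ, end, read}.
FIRST(C): from C→K C false we get {end, read}; from C→read we get {read}. So FIRST(C) = {end, read}.
FIRST(E): from E→K we get {λ, end, read}; from E→F F read we get {end, read}. So FIRST(E) = {λ, end, read}.
FOLLOW(S) includes $ since S is the start symbol.
FOLLOW(E): in K→E E C (occurrence 1), E is followed by E C with FIRST {end, read}; in K→E E C (occurrence 2), E is followed by C with FIRST {end, read}. Thus FOLLOW(E) = {end, read}.
FOLLOW(F): in E→F F read (occurrence 1), F is followed by F read with FIRST {end, read}; in E→F F read (occurrence 2), F is followed by read with FIRST {read}. Thus FOLLOW(F) = {end, read}.
FOLLOW(K): in S→K C, K is followed by C with FIRST {end, read}; in K→S K, the suffix after K is empty (adds nothing new); in E→K, the suffix after K is empty, so FOLLOW(K) ⊇ FOLLOW(E) = {end, read}; in F→K, the suffix after K is empty, so FOLLOW(K) ⊇ FOLLOW(F) = {end, read}; in C→K C false, K is followed by C false with FIRST {end, read}. Thus FOLLOW(K) = {end, read}.
FOLLOW(S): in K→S K, S is followed by K with FIRST {λ, end, read}; in K→S K, the suffix after S is nullable, so FOLLOW(S) ⊇ FOLLOW(K) = {end, read}. Thus FOLLOW(S) = {$, end, read}.
FOLLOW(C): in S→K C, the suffix after C is empty, so FOLLOW(C) ⊇ FOLLOW(S) = {$, end, read}; in K→E E C, the suffix after C is empty, so FOLLOW(C) ⊇ FOLLOW(K) = {end, read}; in C→K C false, C is followed by false with FIRST {false}. Thus FOLLOW(C) = {$, end, false, read}.

{end, read}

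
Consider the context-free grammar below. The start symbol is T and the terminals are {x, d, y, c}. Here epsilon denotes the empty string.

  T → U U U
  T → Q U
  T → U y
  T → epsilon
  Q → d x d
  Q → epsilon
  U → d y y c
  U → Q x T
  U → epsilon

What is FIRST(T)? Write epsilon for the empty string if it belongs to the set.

FIRST(Q) = {epsilon, d}
FIRST(U) = {epsilon, d, x}  (via Q x T)
FIRST(T) = {epsilon, d, x, y}  (via U U U, Q U, U y)

{epsilon, d, x, y}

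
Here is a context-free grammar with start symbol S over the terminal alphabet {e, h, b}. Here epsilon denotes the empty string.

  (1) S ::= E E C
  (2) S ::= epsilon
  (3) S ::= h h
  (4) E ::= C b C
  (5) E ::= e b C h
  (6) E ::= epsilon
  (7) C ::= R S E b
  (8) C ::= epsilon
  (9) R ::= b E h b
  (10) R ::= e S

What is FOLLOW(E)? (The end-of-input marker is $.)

FIRST(R) = {b, e}
FIRST(C) = {epsilon, b, e}  (via R S E b)
FIRST(E) = {epsilon, b, e}  (via C b C)
FIRST(S) = {epsilon, b, e, h}  (via E E C)
FOLLOW(S) includes $ since S is the start symbol.
FOLLOW(R): in C::=R S E b, R is followed by S E b with FIRST {b, e, h}. Thus FOLLOW(R) = {b, e, h}.
FOLLOW(S): in C::=R S E b, S is followed by E b with FIRST {b, e}; in R::=e S, the suffix after S is empty, so FOLLOW(S) ⊇ FOLLOW(R) = {b, e, h}. Thus FOLLOW(S) = {$, b, e, h}.
FOLLOW(E): in S::=E E C (occurrence 1), E is followed by E C with FIRST {epsilon, b, e}; in S::=E E C (occurrence 1), the suffix after E is nullable, so FOLLOW(E) ⊇ FOLLOW(S) = {$, b, e, h}; in S::=E E C (occurrence 2), E is followed by C with FIRST {epsilon, b, e}; in S::=E E C (occurrence 2), the suffix after E is nullable, so FOLLOW(E) ⊇ FOLLOW(S) = {$, b, e, h}; in C::=R S E b, E is followed by b with FIRST {b}; in R::=b E h b, E is followed by h b with FIRST {h}. Thus FOLLOW(E) = {$, b, e, h}.
FOLLOW(C): in S::=E E C, the suffix after C is empty, so FOLLOW(C) ⊇ FOLLOW(S) = {$, b, e, h}; in E::=C b C (occurrence 1), C is followed by b C with FIRST {b}; in E::=C b C (occurrence 2), the suffix after C is empty, so FOLLOW(C) ⊇ FOLLOW(E) = {$, b, e, h}; in E::=e b C h, C is followed by h with FIRST {h}. Thus FOLLOW(C) = {$, b, e, h}.

{$, b, e, h}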